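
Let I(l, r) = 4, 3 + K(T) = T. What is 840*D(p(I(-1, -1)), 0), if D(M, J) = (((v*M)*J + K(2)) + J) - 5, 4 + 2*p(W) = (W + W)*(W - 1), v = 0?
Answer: -5040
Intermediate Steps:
K(T) = -3 + T
p(W) = -2 + W*(-1 + W) (p(W) = -2 + ((W + W)*(W - 1))/2 = -2 + ((2*W)*(-1 + W))/2 = -2 + (2*W*(-1 + W))/2 = -2 + W*(-1 + W))
D(M, J) = -6 + J (D(M, J) = (((0*M)*J + (-3 + 2)) + J) - 5 = ((0*J - 1) + J) - 5 = ((0 - 1) + J) - 5 = (-1 + J) - 5 = -6 + J)
840*D(p(I(-1, -1)), 0) = 840*(-6 + 0) = 840*(-6) = -5040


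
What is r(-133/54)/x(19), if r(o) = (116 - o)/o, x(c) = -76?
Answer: 6397/10108 ≈ 0.63286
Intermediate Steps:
r(o) = (116 - o)/o
r(-133/54)/x(19) = ((116 - (-133)/54)/((-133/54)))/(-76) = ((116 - (-133)/54)/((-133*1/54)))*(-1/76) = ((116 - 1*(-133/54))/(-133/54))*(-1/76) = -54*(116 + 133/54)/133*(-1/76) = -54/133*6397/54*(-1/76) = -6397/133*(-1/76) = 6397/10108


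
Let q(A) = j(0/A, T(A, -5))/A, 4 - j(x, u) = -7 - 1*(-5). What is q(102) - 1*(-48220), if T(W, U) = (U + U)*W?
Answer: 819741/17 ≈ 48220.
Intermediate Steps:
T(W, U) = 2*U*W (T(W, U) = (2*U)*W = 2*U*W)
j(x, u) = 6 (j(x, u) = 4 - (-7 - 1*(-5)) = 4 - (-7 + 5) = 4 - 1*(-2) = 4 + 2 = 6)
q(A) = 6/A
q(102) - 1*(-48220) = 6/102 - 1*(-48220) = 6*(1/102) + 48220 = 1/17 + 48220 = 819741/17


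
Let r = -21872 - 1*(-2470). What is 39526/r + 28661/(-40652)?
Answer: -1081445837/394365052 ≈ -2.7422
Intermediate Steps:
r = -19402 (r = -21872 + 2470 = -19402)
39526/r + 28661/(-40652) = 39526/(-19402) + 28661/(-40652) = 39526*(-1/19402) + 28661*(-1/40652) = -19763/9701 - 28661/40652 = -1081445837/394365052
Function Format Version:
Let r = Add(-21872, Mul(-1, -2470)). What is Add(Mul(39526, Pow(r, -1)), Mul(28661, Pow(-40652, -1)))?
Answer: Rational(-1081445837, 394365052) ≈ -2.7422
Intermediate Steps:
r = -19402 (r = Add(-21872, 2470) = -19402)
Add(Mul(39526, Pow(r, -1)), Mul(28661, Pow(-40652, -1))) = Add(Mul(39526, Pow(-19402, -1)), Mul(28661, Pow(-40652, -1))) = Add(Mul(39526, Rational(-1, 19402)), Mul(28661, Rational(-1, 40652))) = Add(Rational(-19763, 9701), Rational(-28661, 40652)) = Rational(-1081445837, 394365052)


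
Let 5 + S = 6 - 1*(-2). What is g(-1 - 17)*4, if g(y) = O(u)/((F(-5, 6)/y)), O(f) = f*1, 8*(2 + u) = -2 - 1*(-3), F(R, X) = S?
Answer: 45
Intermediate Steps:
S = 3 (S = -5 + (6 - 1*(-2)) = -5 + (6 + 2) = -5 + 8 = 3)
F(R, X) = 3
u = -15/8 (u = -2 + (-2 - 1*(-3))/8 = -2 + (-2 + 3)/8 = -2 + (⅛)*1 = -2 + ⅛ = -15/8 ≈ -1.8750)
O(f) = f
g(y) = -5*y/8 (g(y) = -15*y/3/8 = -5*y/8)
g(-1 - 17)*4 = -5*(-1 - 17)/8*4 = -5/8*(-18)*4 = (45/4)*4 = 45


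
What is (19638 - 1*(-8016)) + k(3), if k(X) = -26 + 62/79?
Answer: 2182674/79 ≈ 27629.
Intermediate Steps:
k(X) = -1992/79 (k(X) = -26 + 62*(1/79) = -26 + 62/79 = -1992/79)
(19638 - 1*(-8016)) + k(3) = (19638 - 1*(-8016)) - 1992/79 = (19638 + 8016) - 1992/79 = 27654 - 1992/79 = 2182674/79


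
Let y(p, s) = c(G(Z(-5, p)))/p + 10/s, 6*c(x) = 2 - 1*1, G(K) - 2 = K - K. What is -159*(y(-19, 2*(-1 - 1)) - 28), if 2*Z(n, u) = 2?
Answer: 92167/19 ≈ 4850.9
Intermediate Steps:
Z(n, u) = 1 (Z(n, u) = (1/2)*2 = 1)
G(K) = 2 (G(K) = 2 + (K - K) = 2 + 0 = 2)
c(x) = 1/6 (c(x) = (2 - 1*1)/6 = (2 - 1)/6 = (1/6)*1 = 1/6)
y(p, s) = 10/s + 1/(6*p) (y(p, s) = 1/(6*p) + 10/s = 10/s + 1/(6*p))
-159*(y(-19, 2*(-1 - 1)) - 28) = -159*((10/((2*(-1 - 1))) + (1/6)/(-19)) - 28) = -159*((10/((2*(-2))) + (1/6)*(-1/19)) - 28) = -159*((10/(-4) - 1/114) - 28) = -159*((10*(-1/4) - 1/114) - 28) = -159*((-5/2 - 1/114) - 28) = -159*(-143/57 - 28) = -159*(-1739/57) = 92167/19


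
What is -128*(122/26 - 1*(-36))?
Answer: -67712/13 ≈ -5208.6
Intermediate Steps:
-128*(122/26 - 1*(-36)) = -128*(122*(1/26) + 36) = -128*(61/13 + 36) = -128*529/13 = -67712/13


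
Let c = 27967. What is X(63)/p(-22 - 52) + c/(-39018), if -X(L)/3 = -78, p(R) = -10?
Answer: -4704941/195090 ≈ -24.117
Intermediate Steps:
X(L) = 234 (X(L) = -3*(-78) = 234)
X(63)/p(-22 - 52) + c/(-39018) = 234/(-10) + 27967/(-39018) = 234*(-⅒) + 27967*(-1/39018) = -117/5 - 27967/39018 = -4704941/195090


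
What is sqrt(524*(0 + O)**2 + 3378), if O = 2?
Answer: sqrt(5474) ≈ 73.986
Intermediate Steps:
sqrt(524*(0 + O)**2 + 3378) = sqrt(524*(0 + 2)**2 + 3378) = sqrt(524*2**2 + 3378) = sqrt(524*4 + 3378) = sqrt(2096 + 3378) = sqrt(5474)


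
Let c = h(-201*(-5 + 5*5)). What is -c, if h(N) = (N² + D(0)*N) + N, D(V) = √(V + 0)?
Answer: -16156380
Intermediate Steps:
D(V) = √V
h(N) = N + N² (h(N) = (N² + √0*N) + N = (N² + 0*N) + N = (N² + 0) + N = N² + N = N + N²)
c = 16156380 (c = (-201*(-5 + 5*5))*(1 - 201*(-5 + 5*5)) = (-201*(-5 + 25))*(1 - 201*(-5 + 25)) = (-201*20)*(1 - 201*20) = -4020*(1 - 4020) = -4020*(-4019) = 16156380)
-c = -1*16156380 = -16156380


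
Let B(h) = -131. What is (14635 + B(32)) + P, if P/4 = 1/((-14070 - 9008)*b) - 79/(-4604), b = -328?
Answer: 31592005133619/2178147796 ≈ 14504.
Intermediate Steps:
P = 149500435/2178147796 (P = 4*(1/(-14070 - 9008*(-328)) - 79/(-4604)) = 4*(-1/328/(-23078) - 79*(-1/4604)) = 4*(-1/23078*(-1/328) + 79/4604) = 4*(1/7569584 + 79/4604) = 4*(149500435/8712591184) = 149500435/2178147796 ≈ 0.068637)
(14635 + B(32)) + P = (14635 - 131) + 149500435/2178147796 = 14504 + 149500435/2178147796 = 31592005133619/2178147796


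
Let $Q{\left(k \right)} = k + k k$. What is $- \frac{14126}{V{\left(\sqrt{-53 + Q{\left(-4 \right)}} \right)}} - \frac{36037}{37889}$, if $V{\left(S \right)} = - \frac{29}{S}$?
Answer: $- \frac{36037}{37889} + \frac{14126 i \sqrt{41}}{29} \approx -0.95112 + 3119.0 i$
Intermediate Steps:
$Q{\left(k \right)} = k + k^{2}$
$- \frac{14126}{V{\left(\sqrt{-53 + Q{\left(-4 \right)}} \right)}} - \frac{36037}{37889} = - \frac{14126}{\left(-29\right) \frac{1}{\sqrt{-53 - 4 \left(1 - 4\right)}}} - \frac{36037}{37889} = - \frac{14126}{\left(-29\right) \frac{1}{\sqrt{-53 - -12}}} - \frac{36037}{37889} = - \frac{14126}{\left(-29\right) \frac{1}{\sqrt{-53 + 12}}} - \frac{36037}{37889} = - \frac{14126}{\left(-29\right) \frac{1}{\sqrt{-41}}} - \frac{36037}{37889} = - \frac{14126}{\left(-29\right) \frac{1}{i \sqrt{41}}} - \frac{36037}{37889} = - \frac{14126}{\left(-29\right) \left(- \frac{i \sqrt{41}}{41}\right)} - \frac{36037}{37889} = - \frac{14126}{\frac{29}{41} i \sqrt{41}} - \frac{36037}{37889} = - 14126 \left(- \frac{i \sqrt{41}}{29}\right) - \frac{36037}{37889} = \frac{14126 i \sqrt{41}}{29} - \frac{36037}{37889} = - \frac{36037}{37889} + \frac{14126 i \sqrt{41}}{29}$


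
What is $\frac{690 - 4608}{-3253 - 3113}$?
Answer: $\frac{653}{1061} \approx 0.61546$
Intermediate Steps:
$\frac{690 - 4608}{-3253 - 3113} = - \frac{3918}{-6366} = \left(-3918\right) \left(- \frac{1}{6366}\right) = \frac{653}{1061}$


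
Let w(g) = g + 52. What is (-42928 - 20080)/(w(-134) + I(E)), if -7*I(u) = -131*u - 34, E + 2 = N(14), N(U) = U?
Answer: -55132/129 ≈ -427.38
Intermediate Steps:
E = 12 (E = -2 + 14 = 12)
I(u) = 34/7 + 131*u/7 (I(u) = -(-131*u - 34)/7 = -(-34 - 131*u)/7 = 34/7 + 131*u/7)
w(g) = 52 + g
(-42928 - 20080)/(w(-134) + I(E)) = (-42928 - 20080)/((52 - 134) + (34/7 + (131/7)*12)) = -63008/(-82 + (34/7 + 1572/7)) = -63008/(-82 + 1606/7) = -63008/1032/7 = -63008*7/1032 = -55132/129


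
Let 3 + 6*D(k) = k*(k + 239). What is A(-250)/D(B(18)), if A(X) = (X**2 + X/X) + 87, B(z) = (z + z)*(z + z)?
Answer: 125176/663119 ≈ 0.18877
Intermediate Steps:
B(z) = 4*z**2 (B(z) = (2*z)*(2*z) = 4*z**2)
D(k) = -1/2 + k*(239 + k)/6 (D(k) = -1/2 + (k*(k + 239))/6 = -1/2 + (k*(239 + k))/6 = -1/2 + k*(239 + k)/6)
A(X) = 88 + X**2 (A(X) = (X**2 + 1) + 87 = (1 + X**2) + 87 = 88 + X**2)
A(-250)/D(B(18)) = (88 + (-250)**2)/(-1/2 + (4*18**2)**2/6 + 239*(4*18**2)/6) = (88 + 62500)/(-1/2 + (4*324)**2/6 + 239*(4*324)/6) = 62588/(-1/2 + (1/6)*1296**2 + (239/6)*1296) = 62588/(-1/2 + (1/6)*1679616 + 51624) = 62588/(-1/2 + 279936 + 51624) = 62588/(663119/2) = 62588*(2/663119) = 125176/663119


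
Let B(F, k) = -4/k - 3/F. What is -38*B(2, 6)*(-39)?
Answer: -3211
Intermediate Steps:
-38*B(2, 6)*(-39) = -38*(-4/6 - 3/2)*(-39) = -38*(-4*⅙ - 3*½)*(-39) = -38*(-⅔ - 3/2)*(-39) = -38*(-13/6)*(-39) = (247/3)*(-39) = -3211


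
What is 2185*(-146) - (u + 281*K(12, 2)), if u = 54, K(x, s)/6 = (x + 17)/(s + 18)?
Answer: -3215087/10 ≈ -3.2151e+5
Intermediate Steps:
K(x, s) = 6*(17 + x)/(18 + s) (K(x, s) = 6*((x + 17)/(s + 18)) = 6*((17 + x)/(18 + s)) = 6*(17 + x)/(18 + s))
2185*(-146) - (u + 281*K(12, 2)) = 2185*(-146) - (54 + 281*(6*(17 + 12)/(18 + 2))) = -319010 - (54 + 281*(6*29/20)) = -319010 - (54 + 281*(6*(1/20)*29)) = -319010 - (54 + 281*(87/10)) = -319010 - (54 + 24447/10) = -319010 - 1*24987/10 = -319010 - 24987/10 = -3215087/10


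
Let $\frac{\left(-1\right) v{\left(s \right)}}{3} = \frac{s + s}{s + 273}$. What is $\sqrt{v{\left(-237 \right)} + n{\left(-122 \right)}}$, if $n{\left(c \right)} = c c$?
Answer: $\frac{\sqrt{59694}}{2} \approx 122.16$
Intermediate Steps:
$v{\left(s \right)} = - \frac{6 s}{273 + s}$ ($v{\left(s \right)} = - 3 \frac{s + s}{s + 273} = - 3 \frac{2 s}{273 + s} = - \frac{6 s}{273 + s}$)
$n{\left(c \right)} = c^{2}$
$\sqrt{v{\left(-237 \right)} + n{\left(-122 \right)}} = \sqrt{\left(-6\right) \left(-237\right) \frac{1}{273 - 237} + \left(-122\right)^{2}} = \sqrt{\left(-6\right) \left(-237\right) \frac{1}{36} + 14884} = \sqrt{\frac{79}{2} + 14884} = \sqrt{\frac{29847}{2}} = \frac{\sqrt{59694}}{2}$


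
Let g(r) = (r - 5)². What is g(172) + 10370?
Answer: 38259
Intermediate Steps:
g(r) = (-5 + r)²
g(172) + 10370 = (-5 + 172)² + 10370 = 167² + 10370 = 27889 + 10370 = 38259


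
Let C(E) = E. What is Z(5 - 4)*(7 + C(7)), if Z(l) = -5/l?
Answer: -70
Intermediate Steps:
Z(5 - 4)*(7 + C(7)) = (-5/(5 - 4))*(7 + 7) = -5/1*14 = -5*1*14 = -5*14 = -70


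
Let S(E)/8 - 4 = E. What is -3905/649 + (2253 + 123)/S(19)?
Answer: 9358/1357 ≈ 6.8961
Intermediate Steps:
S(E) = 32 + 8*E
-3905/649 + (2253 + 123)/S(19) = -3905/649 + (2253 + 123)/(32 + 8*19) = -3905*1/649 + 2376/(32 + 152) = -355/59 + 2376/184 = -355/59 + 2376*(1/184) = -355/59 + 297/23 = 9358/1357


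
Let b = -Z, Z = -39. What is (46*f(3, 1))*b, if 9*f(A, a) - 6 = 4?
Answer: 5980/3 ≈ 1993.3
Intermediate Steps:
f(A, a) = 10/9 (f(A, a) = 2/3 + (1/9)*4 = 2/3 + 4/9 = 10/9)
b = 39 (b = -1*(-39) = 39)
(46*f(3, 1))*b = (46*(10/9))*39 = (460/9)*39 = 5980/3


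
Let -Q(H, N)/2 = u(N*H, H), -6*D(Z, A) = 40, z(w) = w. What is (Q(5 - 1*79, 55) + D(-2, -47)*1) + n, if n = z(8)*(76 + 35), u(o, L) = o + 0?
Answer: 27064/3 ≈ 9021.3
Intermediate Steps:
D(Z, A) = -20/3 (D(Z, A) = -1/6*40 = -20/3)
u(o, L) = o
Q(H, N) = -2*H*N (Q(H, N) = -2*N*H = -2*H*N)
n = 888 (n = 8*(76 + 35) = 8*111 = 888)
(Q(5 - 1*79, 55) + D(-2, -47)*1) + n = (-2*(5 - 1*79)*55 - 20/3*1) + 888 = (-2*(5 - 79)*55 - 20/3) + 888 = (-2*(-74)*55 - 20/3) + 888 = (8140 - 20/3) + 888 = 24400/3 + 888 = 27064/3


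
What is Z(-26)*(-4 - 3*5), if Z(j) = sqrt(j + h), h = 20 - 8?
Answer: -19*I*sqrt(14) ≈ -71.092*I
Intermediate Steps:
h = 12
Z(j) = sqrt(12 + j) (Z(j) = sqrt(j + 12) = sqrt(12 + j))
Z(-26)*(-4 - 3*5) = sqrt(12 - 26)*(-4 - 3*5) = sqrt(-14)*(-4 - 15) = (I*sqrt(14))*(-19) = -19*I*sqrt(14)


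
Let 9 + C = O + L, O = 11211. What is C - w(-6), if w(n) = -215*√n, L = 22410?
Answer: 33612 + 215*I*√6 ≈ 33612.0 + 526.64*I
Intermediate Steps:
C = 33612 (C = -9 + (11211 + 22410) = -9 + 33621 = 33612)
C - w(-6) = 33612 - (-215)*√(-6) = 33612 - (-215)*I*√6 = 33612 + 215*I*√6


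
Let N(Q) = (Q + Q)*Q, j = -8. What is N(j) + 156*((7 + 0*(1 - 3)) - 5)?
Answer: 440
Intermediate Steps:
N(Q) = 2*Q² (N(Q) = (2*Q)*Q = 2*Q²)
N(j) + 156*((7 + 0*(1 - 3)) - 5) = 2*(-8)² + 156*((7 + 0*(1 - 3)) - 5) = 2*64 + 156*((7 + 0*(-2)) - 5) = 128 + 156*((7 + 0) - 5) = 128 + 156*(7 - 5) = 128 + 156*2 = 128 + 312 = 440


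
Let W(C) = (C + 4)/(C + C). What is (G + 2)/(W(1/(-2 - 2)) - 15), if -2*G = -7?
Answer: -11/45 ≈ -0.24444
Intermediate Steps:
G = 7/2 (G = -½*(-7) = 7/2 ≈ 3.5000)
W(C) = (4 + C)/(2*C) (W(C) = (4 + C)/((2*C)) = (4 + C)*(1/(2*C)) = (4 + C)/(2*C))
(G + 2)/(W(1/(-2 - 2)) - 15) = (7/2 + 2)/((4 + 1/(-2 - 2))/(2*(1/(-2 - 2))) - 15) = 11/(2*((4 + 1/(-4))/(2*(1/(-4))) - 15)) = 11/(2*((4 - ¼)/(2*(-¼)) - 15)) = 11/(2*((½)*(-4)*(15/4) - 15)) = 11/(2*(-15/2 - 15)) = 11/(2*(-45/2)) = (11/2)*(-2/45) = -11/45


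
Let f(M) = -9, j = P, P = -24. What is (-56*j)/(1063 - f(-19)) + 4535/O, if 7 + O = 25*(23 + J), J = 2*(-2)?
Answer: 343157/31356 ≈ 10.944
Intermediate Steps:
j = -24
J = -4
O = 468 (O = -7 + 25*(23 - 4) = -7 + 25*19 = -7 + 475 = 468)
(-56*j)/(1063 - f(-19)) + 4535/O = (-56*(-24))/(1063 - 1*(-9)) + 4535/468 = 1344/(1063 + 9) + 4535*(1/468) = 1344/1072 + 4535/468 = 1344*(1/1072) + 4535/468 = 84/67 + 4535/468 = 343157/31356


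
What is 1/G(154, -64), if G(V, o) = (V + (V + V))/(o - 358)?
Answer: -211/231 ≈ -0.91342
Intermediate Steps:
G(V, o) = 3*V/(-358 + o) (G(V, o) = (V + 2*V)/(-358 + o) = (3*V)/(-358 + o) = 3*V/(-358 + o))
1/G(154, -64) = 1/(3*154/(-358 - 64)) = 1/(3*154/(-422)) = 1/(3*154*(-1/422)) = 1/(-231/211) = -211/231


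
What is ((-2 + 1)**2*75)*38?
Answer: 2850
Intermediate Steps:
((-2 + 1)**2*75)*38 = ((-1)**2*75)*38 = (1*75)*38 = 75*38 = 2850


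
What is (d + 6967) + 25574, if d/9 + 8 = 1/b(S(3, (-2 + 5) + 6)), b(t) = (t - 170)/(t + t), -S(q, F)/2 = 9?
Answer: 1526124/47 ≈ 32471.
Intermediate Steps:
S(q, F) = -18 (S(q, F) = -2*9 = -18)
b(t) = (-170 + t)/(2*t) (b(t) = (-170 + t)/((2*t)) = (-170 + t)*(1/(2*t)) = (-170 + t)/(2*t))
d = -3303/47 (d = -72 + 9/(((½)*(-170 - 18)/(-18))) = -72 + 9/(((½)*(-1/18)*(-188))) = -72 + 9/(47/9) = -72 + 9*(9/47) = -72 + 81/47 = -3303/47 ≈ -70.277)
(d + 6967) + 25574 = (-3303/47 + 6967) + 25574 = 324146/47 + 25574 = 1526124/47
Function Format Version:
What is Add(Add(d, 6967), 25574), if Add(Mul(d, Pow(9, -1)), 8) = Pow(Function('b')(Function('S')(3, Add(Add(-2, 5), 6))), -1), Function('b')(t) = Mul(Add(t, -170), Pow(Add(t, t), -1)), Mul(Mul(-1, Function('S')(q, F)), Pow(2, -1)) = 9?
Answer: Rational(1526124, 47) ≈ 32471.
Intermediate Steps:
Function('S')(q, F) = -18 (Function('S')(q, F) = Mul(-2, 9) = -18)
Function('b')(t) = Mul(Rational(1, 2), Pow(t, -1), Add(-170, t)) (Function('b')(t) = Mul(Add(-170, t), Pow(Mul(2, t), -1)) = Mul(Add(-170, t), Mul(Rational(1, 2), Pow(t, -1))) = Mul(Rational(1, 2), Pow(t, -1), Add(-170, t)))
d = Rational(-3303, 47) (d = Add(-72, Mul(9, Pow(Mul(Rational(1, 2), Pow(-18, -1), Add(-170, -18)), -1))) = Add(-72, Mul(9, Pow(Mul(Rational(1, 2), Rational(-1, 18), -188), -1))) = Add(-72, Mul(9, Pow(Rational(47, 9), -1))) = Add(-72, Mul(9, Rational(9, 47))) = Add(-72, Rational(81, 47)) = Rational(-3303, 47) ≈ -70.277)
Add(Add(d, 6967), 25574) = Add(Add(Rational(-3303, 47), 6967), 25574) = Add(Rational(324146, 47), 25574) = Rational(1526124, 47)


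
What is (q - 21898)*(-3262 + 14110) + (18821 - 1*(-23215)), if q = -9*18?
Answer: -239264844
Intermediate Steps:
q = -162
(q - 21898)*(-3262 + 14110) + (18821 - 1*(-23215)) = (-162 - 21898)*(-3262 + 14110) + (18821 - 1*(-23215)) = -22060*10848 + (18821 + 23215) = -239306880 + 42036 = -239264844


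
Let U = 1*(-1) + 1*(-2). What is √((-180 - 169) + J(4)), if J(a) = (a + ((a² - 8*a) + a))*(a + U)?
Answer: I*√357 ≈ 18.894*I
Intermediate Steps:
U = -3 (U = -1 - 2 = -3)
J(a) = (-3 + a)*(a² - 6*a) (J(a) = (a + ((a² - 8*a) + a))*(a - 3) = (a + (a² - 7*a))*(-3 + a) = (a² - 6*a)*(-3 + a) = (-3 + a)*(a² - 6*a))
√((-180 - 169) + J(4)) = √((-180 - 169) + 4*(18 + 4² - 9*4)) = √(-349 + 4*(18 + 16 - 36)) = √(-349 + 4*(-2)) = √(-349 - 8) = √(-357) = I*√357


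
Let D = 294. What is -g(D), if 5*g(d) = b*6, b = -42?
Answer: 252/5 ≈ 50.400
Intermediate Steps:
g(d) = -252/5 (g(d) = (-42*6)/5 = (⅕)*(-252) = -252/5)
-g(D) = -1*(-252/5) = 252/5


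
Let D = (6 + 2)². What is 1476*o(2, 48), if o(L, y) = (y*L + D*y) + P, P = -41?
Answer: 4615452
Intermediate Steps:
D = 64 (D = 8² = 64)
o(L, y) = -41 + 64*y + L*y (o(L, y) = (y*L + 64*y) - 41 = (L*y + 64*y) - 41 = (64*y + L*y) - 41 = -41 + 64*y + L*y)
1476*o(2, 48) = 1476*(-41 + 64*48 + 2*48) = 1476*(-41 + 3072 + 96) = 1476*3127 = 4615452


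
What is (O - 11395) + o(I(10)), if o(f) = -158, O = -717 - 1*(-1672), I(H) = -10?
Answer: -10598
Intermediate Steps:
O = 955 (O = -717 + 1672 = 955)
(O - 11395) + o(I(10)) = (955 - 11395) - 158 = -10440 - 158 = -10598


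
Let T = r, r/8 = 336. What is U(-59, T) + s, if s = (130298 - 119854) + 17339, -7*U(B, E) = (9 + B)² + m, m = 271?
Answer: 191710/7 ≈ 27387.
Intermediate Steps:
r = 2688 (r = 8*336 = 2688)
T = 2688
U(B, E) = -271/7 - (9 + B)²/7 (U(B, E) = -((9 + B)² + 271)/7 = -(271 + (9 + B)²)/7 = -271/7 - (9 + B)²/7)
s = 27783 (s = 10444 + 17339 = 27783)
U(-59, T) + s = (-271/7 - (9 - 59)²/7) + 27783 = (-271/7 - ⅐*(-50)²) + 27783 = (-271/7 - ⅐*2500) + 27783 = (-271/7 - 2500/7) + 27783 = -2771/7 + 27783 = 191710/7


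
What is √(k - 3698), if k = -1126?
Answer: 6*I*√134 ≈ 69.455*I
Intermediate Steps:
√(k - 3698) = √(-1126 - 3698) = √(-4824) = 6*I*√134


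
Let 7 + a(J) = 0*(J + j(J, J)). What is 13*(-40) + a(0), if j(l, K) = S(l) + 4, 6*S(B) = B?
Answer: -527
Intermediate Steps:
S(B) = B/6
j(l, K) = 4 + l/6 (j(l, K) = l/6 + 4 = 4 + l/6)
a(J) = -7 (a(J) = -7 + 0*(J + (4 + J/6)) = -7 + 0*(4 + 7*J/6) = -7 + 0 = -7)
13*(-40) + a(0) = 13*(-40) - 7 = -520 - 7 = -527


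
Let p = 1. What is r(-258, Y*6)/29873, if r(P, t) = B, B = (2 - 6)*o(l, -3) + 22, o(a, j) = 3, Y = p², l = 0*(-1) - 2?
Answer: 10/29873 ≈ 0.00033475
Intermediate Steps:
l = -2 (l = 0 - 2 = -2)
Y = 1 (Y = 1² = 1)
B = 10 (B = (2 - 6)*3 + 22 = -4*3 + 22 = -12 + 22 = 10)
r(P, t) = 10
r(-258, Y*6)/29873 = 10/29873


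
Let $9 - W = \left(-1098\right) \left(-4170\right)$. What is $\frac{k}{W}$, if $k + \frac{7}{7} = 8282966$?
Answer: $- \frac{8282965}{4578651} \approx -1.809$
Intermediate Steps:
$W = -4578651$ ($W = 9 - \left(-1098\right) \left(-4170\right) = 9 - 4578660 = -4578651$)
$k = 8282965$ ($k = -1 + 8282966 = 8282965$)
$\frac{k}{W} = \frac{8282965}{-4578651} = 8282965 \left(- \frac{1}{4578651}\right) = - \frac{8282965}{4578651}$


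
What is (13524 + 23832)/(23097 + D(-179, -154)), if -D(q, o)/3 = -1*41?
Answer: 3113/1935 ≈ 1.6088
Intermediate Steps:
D(q, o) = 123 (D(q, o) = -(-3)*41 = -3*(-41) = 123)
(13524 + 23832)/(23097 + D(-179, -154)) = (13524 + 23832)/(23097 + 123) = 37356/23220 = 37356*(1/23220) = 3113/1935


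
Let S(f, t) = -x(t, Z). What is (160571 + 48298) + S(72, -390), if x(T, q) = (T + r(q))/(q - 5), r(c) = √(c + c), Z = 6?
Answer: 209259 - 2*√3 ≈ 2.0926e+5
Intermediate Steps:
r(c) = √2*√c (r(c) = √(2*c) = √2*√c)
x(T, q) = (T + √2*√q)/(-5 + q) (x(T, q) = (T + √2*√q)/(q - 5) = (T + √2*√q)/(-5 + q))
S(f, t) = -t - 2*√3 (S(f, t) = -(t + √2*√6)/(-5 + 6) = -(t + 2*√3)/1 = -(t + 2*√3) = -t - 2*√3)
(160571 + 48298) + S(72, -390) = (160571 + 48298) + (-1*(-390) - 2*√3) = 208869 + (390 - 2*√3) = 209259 - 2*√3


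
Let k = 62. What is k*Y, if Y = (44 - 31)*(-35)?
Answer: -28210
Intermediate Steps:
Y = -455 (Y = 13*(-35) = -455)
k*Y = 62*(-455) = -28210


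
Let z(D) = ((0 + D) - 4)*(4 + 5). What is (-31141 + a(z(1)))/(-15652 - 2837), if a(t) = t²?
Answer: 30412/18489 ≈ 1.6449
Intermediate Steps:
z(D) = -36 + 9*D (z(D) = (D - 4)*9 = (-4 + D)*9 = -36 + 9*D)
(-31141 + a(z(1)))/(-15652 - 2837) = (-31141 + (-36 + 9*1)²)/(-15652 - 2837) = (-31141 + (-36 + 9)²)/(-18489) = (-31141 + (-27)²)*(-1/18489) = (-31141 + 729)*(-1/18489) = -30412*(-1/18489) = 30412/18489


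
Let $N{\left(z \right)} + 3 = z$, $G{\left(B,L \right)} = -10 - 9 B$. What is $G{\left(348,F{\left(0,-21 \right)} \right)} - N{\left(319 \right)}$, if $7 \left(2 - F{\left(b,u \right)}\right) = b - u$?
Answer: $-3458$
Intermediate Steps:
$F{\left(b,u \right)} = 2 - \frac{b}{7} + \frac{u}{7}$ ($F{\left(b,u \right)} = 2 - \frac{b - u}{7} = 2 - \left(- \frac{u}{7} + \frac{b}{7}\right) = 2 - \frac{b}{7} + \frac{u}{7}$)
$N{\left(z \right)} = -3 + z$
$G{\left(348,F{\left(0,-21 \right)} \right)} - N{\left(319 \right)} = \left(-10 - 3132\right) - \left(-3 + 319\right) = \left(-10 - 3132\right) - 316 = -3142 - 316 = -3458$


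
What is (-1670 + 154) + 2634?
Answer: 1118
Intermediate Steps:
(-1670 + 154) + 2634 = -1516 + 2634 = 1118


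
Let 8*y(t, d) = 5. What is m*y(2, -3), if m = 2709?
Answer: 13545/8 ≈ 1693.1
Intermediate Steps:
y(t, d) = 5/8 (y(t, d) = (⅛)*5 = 5/8)
m*y(2, -3) = 2709*(5/8) = 13545/8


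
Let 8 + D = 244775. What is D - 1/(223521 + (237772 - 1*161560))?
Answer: 73364747210/299733 ≈ 2.4477e+5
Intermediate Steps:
D = 244767 (D = -8 + 244775 = 244767)
D - 1/(223521 + (237772 - 1*161560)) = 244767 - 1/(223521 + (237772 - 1*161560)) = 244767 - 1/(223521 + (237772 - 161560)) = 244767 - 1/(223521 + 76212) = 244767 - 1/299733 = 73364747210/299733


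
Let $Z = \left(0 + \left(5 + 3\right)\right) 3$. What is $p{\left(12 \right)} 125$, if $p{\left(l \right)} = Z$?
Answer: $3000$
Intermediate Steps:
$Z = 24$ ($Z = \left(0 + 8\right) 3 = 8 \cdot 3 = 24$)
$p{\left(l \right)} = 24$
$p{\left(12 \right)} 125 = 24 \cdot 125 = 3000$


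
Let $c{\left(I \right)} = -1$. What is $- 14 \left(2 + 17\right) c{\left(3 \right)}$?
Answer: $266$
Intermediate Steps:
$- 14 \left(2 + 17\right) c{\left(3 \right)} = - 14 \left(2 + 17\right) \left(-1\right) = \left(-14\right) 19 \left(-1\right) = \left(-266\right) \left(-1\right) = 266$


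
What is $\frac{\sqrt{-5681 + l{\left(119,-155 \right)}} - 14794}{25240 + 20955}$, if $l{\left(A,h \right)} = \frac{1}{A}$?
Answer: $- \frac{14794}{46195} + \frac{i \sqrt{80448522}}{5497205} \approx -0.32025 + 0.0016316 i$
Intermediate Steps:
$\frac{\sqrt{-5681 + l{\left(119,-155 \right)}} - 14794}{25240 + 20955} = \frac{\sqrt{-5681 + \frac{1}{119}} - 14794}{25240 + 20955} = \frac{\sqrt{-5681 + \frac{1}{119}} - 14794}{46195} = \left(\sqrt{- \frac{676038}{119}} - 14794\right) \frac{1}{46195} = \left(\frac{i \sqrt{80448522}}{119} - 14794\right) \frac{1}{46195} = \left(-14794 + \frac{i \sqrt{80448522}}{119}\right) \frac{1}{46195} = - \frac{14794}{46195} + \frac{i \sqrt{80448522}}{5497205}$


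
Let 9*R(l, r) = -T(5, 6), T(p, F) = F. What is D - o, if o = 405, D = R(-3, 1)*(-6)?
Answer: -401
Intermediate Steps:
R(l, r) = -2/3 (R(l, r) = (-1*6)/9 = (1/9)*(-6) = -2/3)
D = 4 (D = -2/3*(-6) = 4)
D - o = 4 - 1*405 = 4 - 405 = -401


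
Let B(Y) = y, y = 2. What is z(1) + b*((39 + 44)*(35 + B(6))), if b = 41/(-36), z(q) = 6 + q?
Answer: -125659/36 ≈ -3490.5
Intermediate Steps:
B(Y) = 2
b = -41/36 (b = 41*(-1/36) = -41/36 ≈ -1.1389)
z(1) + b*((39 + 44)*(35 + B(6))) = (6 + 1) - 41*(39 + 44)*(35 + 2)/36 = 7 - 3403*37/36 = 7 - 41/36*3071 = 7 - 125911/36 = -125659/36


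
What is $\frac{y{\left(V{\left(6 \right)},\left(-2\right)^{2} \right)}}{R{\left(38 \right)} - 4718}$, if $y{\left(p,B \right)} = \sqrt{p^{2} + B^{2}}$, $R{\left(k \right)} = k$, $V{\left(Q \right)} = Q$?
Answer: $- \frac{\sqrt{13}}{2340} \approx -0.0015408$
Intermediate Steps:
$y{\left(p,B \right)} = \sqrt{B^{2} + p^{2}}$
$\frac{y{\left(V{\left(6 \right)},\left(-2\right)^{2} \right)}}{R{\left(38 \right)} - 4718} = \frac{\sqrt{\left(\left(-2\right)^{2}\right)^{2} + 6^{2}}}{38 - 4718} = \frac{\sqrt{4^{2} + 36}}{-4680} = \sqrt{16 + 36} \left(- \frac{1}{4680}\right) = \sqrt{52} \left(- \frac{1}{4680}\right) = 2 \sqrt{13} \left(- \frac{1}{4680}\right) = - \frac{\sqrt{13}}{2340}$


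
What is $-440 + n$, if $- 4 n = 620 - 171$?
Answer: $- \frac{2209}{4} \approx -552.25$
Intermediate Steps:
$n = - \frac{449}{4}$ ($n = - \frac{620 - 171}{4} = \left(- \frac{1}{4}\right) 449 = - \frac{449}{4} \approx -112.25$)
$-440 + n = -440 - \frac{449}{4} = - \frac{2209}{4}$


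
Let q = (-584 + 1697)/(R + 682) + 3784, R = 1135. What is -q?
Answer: -6876641/1817 ≈ -3784.6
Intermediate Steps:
q = 6876641/1817 (q = (-584 + 1697)/(1135 + 682) + 3784 = 1113/1817 + 3784 = 6876641/1817 ≈ 3784.6)
-q = -1*6876641/1817 = -6876641/1817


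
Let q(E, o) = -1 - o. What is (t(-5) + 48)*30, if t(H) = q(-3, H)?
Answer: 1560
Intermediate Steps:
t(H) = -1 - H
(t(-5) + 48)*30 = ((-1 - 1*(-5)) + 48)*30 = ((-1 + 5) + 48)*30 = (4 + 48)*30 = 52*30 = 1560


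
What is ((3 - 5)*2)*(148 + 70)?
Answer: -872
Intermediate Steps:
((3 - 5)*2)*(148 + 70) = -2*2*218 = -4*218 = -872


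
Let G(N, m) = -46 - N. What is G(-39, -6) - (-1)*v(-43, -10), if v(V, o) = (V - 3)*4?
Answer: -191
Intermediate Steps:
v(V, o) = -12 + 4*V (v(V, o) = (-3 + V)*4 = -12 + 4*V)
G(-39, -6) - (-1)*v(-43, -10) = (-46 - 1*(-39)) - (-1)*(-12 + 4*(-43)) = (-46 + 39) - (-1)*(-12 - 172) = -7 - (-1)*(-184) = -7 - 1*184 = -7 - 184 = -191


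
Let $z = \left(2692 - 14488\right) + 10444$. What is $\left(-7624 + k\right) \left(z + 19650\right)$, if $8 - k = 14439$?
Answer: $-403562390$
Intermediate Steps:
$k = -14431$ ($k = 8 - 14439 = -14431$)
$z = -1352$ ($z = -11796 + 10444 = -1352$)
$\left(-7624 + k\right) \left(z + 19650\right) = \left(-7624 - 14431\right) \left(-1352 + 19650\right) = \left(-22055\right) 18298 = -403562390$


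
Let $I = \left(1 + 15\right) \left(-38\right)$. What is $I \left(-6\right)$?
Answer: $3648$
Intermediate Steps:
$I = -608$ ($I = 16 \left(-38\right) = -608$)
$I \left(-6\right) = \left(-608\right) \left(-6\right) = 3648$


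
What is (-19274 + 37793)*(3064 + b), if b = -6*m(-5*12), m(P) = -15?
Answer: 58408926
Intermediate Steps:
b = 90 (b = -6*(-15) = 90)
(-19274 + 37793)*(3064 + b) = (-19274 + 37793)*(3064 + 90) = 18519*3154 = 58408926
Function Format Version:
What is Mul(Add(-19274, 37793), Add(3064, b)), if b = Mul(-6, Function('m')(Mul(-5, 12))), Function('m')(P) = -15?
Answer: 58408926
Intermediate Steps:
b = 90 (b = Mul(-6, -15) = 90)
Mul(Add(-19274, 37793), Add(3064, b)) = Mul(Add(-19274, 37793), Add(3064, 90)) = Mul(18519, 3154) = 58408926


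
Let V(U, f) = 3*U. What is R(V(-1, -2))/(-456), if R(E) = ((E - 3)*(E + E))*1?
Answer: -3/38 ≈ -0.078947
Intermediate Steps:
R(E) = 2*E*(-3 + E) (R(E) = ((-3 + E)*(2*E))*1 = (2*E*(-3 + E))*1 = 2*E*(-3 + E))
R(V(-1, -2))/(-456) = (2*(3*(-1))*(-3 + 3*(-1)))/(-456) = (2*(-3)*(-3 - 3))*(-1/456) = (2*(-3)*(-6))*(-1/456) = 36*(-1/456) = -3/38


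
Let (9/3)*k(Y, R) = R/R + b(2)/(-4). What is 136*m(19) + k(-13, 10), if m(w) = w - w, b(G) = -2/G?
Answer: 5/12 ≈ 0.41667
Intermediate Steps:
k(Y, R) = 5/12 (k(Y, R) = (R/R - 2/2/(-4))/3 = (1 - 2*1/2*(-1/4))/3 = (1 - 1*(-1/4))/3 = (1 + 1/4)/3 = (1/3)*(5/4) = 5/12)
m(w) = 0
136*m(19) + k(-13, 10) = 136*0 + 5/12 = 0 + 5/12 = 5/12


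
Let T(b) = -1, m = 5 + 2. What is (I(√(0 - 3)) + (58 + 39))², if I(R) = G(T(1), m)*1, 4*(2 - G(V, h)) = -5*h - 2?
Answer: 187489/16 ≈ 11718.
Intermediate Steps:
m = 7
G(V, h) = 5/2 + 5*h/4 (G(V, h) = 2 - (-5*h - 2)/4 = 2 - (-2 - 5*h)/4 = 2 + (½ + 5*h/4) = 5/2 + 5*h/4)
I(R) = 45/4 (I(R) = (5/2 + (5/4)*7)*1 = (5/2 + 35/4)*1 = (45/4)*1 = 45/4)
(I(√(0 - 3)) + (58 + 39))² = (45/4 + (58 + 39))² = (45/4 + 97)² = (433/4)² = 187489/16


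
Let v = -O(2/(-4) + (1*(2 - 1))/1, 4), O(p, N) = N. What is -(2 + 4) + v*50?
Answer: -206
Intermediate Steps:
v = -4 (v = -1*4 = -4)
-(2 + 4) + v*50 = -(2 + 4) - 4*50 = -1*6 - 200 = -6 - 200 = -206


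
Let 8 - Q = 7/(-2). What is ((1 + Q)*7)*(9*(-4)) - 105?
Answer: -3255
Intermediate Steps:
Q = 23/2 (Q = 8 - 7/(-2) = 8 - 7*(-1)/2 = 8 - 1*(-7/2) = 8 + 7/2 = 23/2 ≈ 11.500)
((1 + Q)*7)*(9*(-4)) - 105 = ((1 + 23/2)*7)*(9*(-4)) - 105 = ((25/2)*7)*(-36) - 105 = (175/2)*(-36) - 105 = -3150 - 105 = -3255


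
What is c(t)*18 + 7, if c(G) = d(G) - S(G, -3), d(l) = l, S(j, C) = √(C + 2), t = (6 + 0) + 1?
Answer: 133 - 18*I ≈ 133.0 - 18.0*I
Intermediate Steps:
t = 7 (t = 6 + 1 = 7)
S(j, C) = √(2 + C)
c(G) = G - I (c(G) = G - √(2 - 3) = G - √(-1) = G - I)
c(t)*18 + 7 = (7 - I)*18 + 7 = (126 - 18*I) + 7 = 133 - 18*I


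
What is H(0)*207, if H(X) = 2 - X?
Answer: 414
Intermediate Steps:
H(0)*207 = (2 - 1*0)*207 = (2 + 0)*207 = 2*207 = 414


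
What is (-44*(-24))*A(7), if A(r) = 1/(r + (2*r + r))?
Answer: 264/7 ≈ 37.714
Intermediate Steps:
A(r) = 1/(4*r) (A(r) = 1/(r + 3*r) = 1/(4*r))
(-44*(-24))*A(7) = (-44*(-24))*((¼)/7) = 1056*((¼)*(⅐)) = 1056*(1/28) = 264/7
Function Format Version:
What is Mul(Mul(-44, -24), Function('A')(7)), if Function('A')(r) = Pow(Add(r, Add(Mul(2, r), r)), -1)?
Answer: Rational(264, 7) ≈ 37.714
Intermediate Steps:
Function('A')(r) = Mul(Rational(1, 4), Pow(r, -1)) (Function('A')(r) = Pow(Add(r, Mul(3, r)), -1) = Pow(Mul(4, r), -1) = Mul(Rational(1, 4), Pow(r, -1)))
Mul(Mul(-44, -24), Function('A')(7)) = Mul(Mul(-44, -24), Mul(Rational(1, 4), Pow(7, -1))) = Mul(1056, Mul(Rational(1, 4), Rational(1, 7))) = Mul(1056, Rational(1, 28)) = Rational(264, 7)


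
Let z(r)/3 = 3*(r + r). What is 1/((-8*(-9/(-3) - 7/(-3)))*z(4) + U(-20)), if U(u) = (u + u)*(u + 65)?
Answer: -1/4872 ≈ -0.00020525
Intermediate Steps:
z(r) = 18*r (z(r) = 3*(3*(r + r)) = 3*(3*(2*r)) = 3*(6*r) = 18*r)
U(u) = 2*u*(65 + u) (U(u) = (2*u)*(65 + u) = 2*u*(65 + u))
1/((-8*(-9/(-3) - 7/(-3)))*z(4) + U(-20)) = 1/((-8*(-9/(-3) - 7/(-3)))*(18*4) + 2*(-20)*(65 - 20)) = 1/(-8*(-9*(-⅓) - 7*(-⅓))*72 + 2*(-20)*45) = 1/(-8*(3 + 7/3)*72 - 1800) = 1/(-8*16/3*72 - 1800) = 1/(-128/3*72 - 1800) = 1/(-3072 - 1800) = 1/(-4872) = -1/4872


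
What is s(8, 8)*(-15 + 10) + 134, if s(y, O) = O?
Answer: 94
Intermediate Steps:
s(8, 8)*(-15 + 10) + 134 = 8*(-15 + 10) + 134 = 8*(-5) + 134 = -40 + 134 = 94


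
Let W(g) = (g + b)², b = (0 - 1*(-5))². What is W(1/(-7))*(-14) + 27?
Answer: -60363/7 ≈ -8623.3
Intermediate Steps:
b = 25 (b = (0 + 5)² = 5² = 25)
W(g) = (25 + g)² (W(g) = (g + 25)² = (25 + g)²)
W(1/(-7))*(-14) + 27 = (25 + 1/(-7))²*(-14) + 27 = (25 - ⅐)²*(-14) + 27 = (174/7)²*(-14) + 27 = (30276/49)*(-14) + 27 = -60552/7 + 27 = -60363/7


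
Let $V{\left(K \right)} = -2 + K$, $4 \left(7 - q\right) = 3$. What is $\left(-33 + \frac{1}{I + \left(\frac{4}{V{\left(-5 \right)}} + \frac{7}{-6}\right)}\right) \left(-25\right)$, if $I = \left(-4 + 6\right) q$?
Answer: $\frac{185925}{226} \approx 822.68$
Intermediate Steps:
$q = \frac{25}{4}$ ($q = 7 - \frac{3}{4} = \frac{25}{4} \approx 6.25$)
$I = \frac{25}{2}$ ($I = \left(-4 + 6\right) \frac{25}{4} = 2 \cdot \frac{25}{4} = \frac{25}{2} \approx 12.5$)
$\left(-33 + \frac{1}{I + \left(\frac{4}{V{\left(-5 \right)}} + \frac{7}{-6}\right)}\right) \left(-25\right) = \left(-33 + \frac{1}{\frac{25}{2} + \left(\frac{4}{-2 - 5} + \frac{7}{-6}\right)}\right) \left(-25\right) = \left(-33 + \frac{1}{\frac{25}{2} + \left(\frac{4}{-7} + 7 \left(- \frac{1}{6}\right)\right)}\right) \left(-25\right) = \left(-33 + \frac{1}{\frac{25}{2} + \left(4 \left(- \frac{1}{7}\right) - \frac{7}{6}\right)}\right) \left(-25\right) = \left(-33 + \frac{1}{\frac{25}{2} - \frac{73}{42}}\right) \left(-25\right) = \left(-33 + \frac{1}{\frac{226}{21}}\right) \left(-25\right) = \left(-33 + \frac{21}{226}\right) \left(-25\right) = \left(- \frac{7437}{226}\right) \left(-25\right) = \frac{185925}{226}$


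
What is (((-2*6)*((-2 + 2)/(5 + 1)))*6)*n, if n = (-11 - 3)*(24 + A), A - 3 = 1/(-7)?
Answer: 0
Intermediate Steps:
A = 20/7 (A = 3 + 1/(-7) = 3 - 1/7 = 20/7 ≈ 2.8571)
n = -376 (n = (-11 - 3)*(24 + 20/7) = -14*188/7 = -376)
(((-2*6)*((-2 + 2)/(5 + 1)))*6)*n = (((-2*6)*((-2 + 2)/(5 + 1)))*6)*(-376) = (-0/6*6)*(-376) = (-12*0*6)*(-376) = (0*6)*(-376) = 0*(-376) = 0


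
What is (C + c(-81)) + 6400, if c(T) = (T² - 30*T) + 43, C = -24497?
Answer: -9063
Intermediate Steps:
c(T) = 43 + T² - 30*T
(C + c(-81)) + 6400 = (-24497 + (43 + (-81)² - 30*(-81))) + 6400 = (-24497 + (43 + 6561 + 2430)) + 6400 = (-24497 + 9034) + 6400 = -15463 + 6400 = -9063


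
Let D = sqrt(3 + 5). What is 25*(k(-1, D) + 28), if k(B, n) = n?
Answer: 700 + 50*sqrt(2) ≈ 770.71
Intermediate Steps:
D = 2*sqrt(2) (D = sqrt(8) = 2*sqrt(2) ≈ 2.8284)
25*(k(-1, D) + 28) = 25*(2*sqrt(2) + 28) = 25*(28 + 2*sqrt(2)) = 700 + 50*sqrt(2)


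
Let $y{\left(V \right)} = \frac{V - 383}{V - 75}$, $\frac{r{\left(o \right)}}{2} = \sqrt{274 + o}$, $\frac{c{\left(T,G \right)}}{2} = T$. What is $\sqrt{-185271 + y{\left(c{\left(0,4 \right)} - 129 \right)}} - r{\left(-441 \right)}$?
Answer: $\frac{i \left(\sqrt{481883343} - 102 \sqrt{167}\right)}{51} \approx 404.58 i$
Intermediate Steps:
$c{\left(T,G \right)} = 2 T$
$r{\left(o \right)} = 2 \sqrt{274 + o}$
$y{\left(V \right)} = \frac{-383 + V}{-75 + V}$
$\sqrt{-185271 + y{\left(c{\left(0,4 \right)} - 129 \right)}} - r{\left(-441 \right)} = \sqrt{-185271 + \frac{-383 + \left(2 \cdot 0 - 129\right)}{-75 + \left(2 \cdot 0 - 129\right)}} - 2 \sqrt{274 - 441} = \sqrt{-185271 + \frac{-383 + \left(0 - 129\right)}{-75 + \left(0 - 129\right)}} - 2 \sqrt{-167} = \sqrt{-185271 + \frac{-383 - 129}{-75 - 129}} - 2 i \sqrt{167} = \sqrt{-185271 + \frac{1}{-204} \left(-512\right)} - 2 i \sqrt{167} = \sqrt{-185271 - - \frac{128}{51}} - 2 i \sqrt{167} = \sqrt{-185271 + \frac{128}{51}} - 2 i \sqrt{167} = \sqrt{- \frac{9448693}{51}} - 2 i \sqrt{167} = \frac{i \sqrt{481883343}}{51} - 2 i \sqrt{167} = - 2 i \sqrt{167} + \frac{i \sqrt{481883343}}{51}$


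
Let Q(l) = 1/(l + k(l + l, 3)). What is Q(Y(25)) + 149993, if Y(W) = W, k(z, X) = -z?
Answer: 3749824/25 ≈ 1.4999e+5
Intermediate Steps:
Q(l) = -1/l (Q(l) = 1/(l - (l + l)) = 1/(l - 2*l) = 1/(-l) = -1/l)
Q(Y(25)) + 149993 = -1/25 + 149993 = 3749824/25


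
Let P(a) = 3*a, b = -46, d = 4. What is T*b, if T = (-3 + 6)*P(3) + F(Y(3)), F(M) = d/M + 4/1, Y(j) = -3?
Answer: -4094/3 ≈ -1364.7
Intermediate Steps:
F(M) = 4 + 4/M (F(M) = 4/M + 4/1 = 4/M + 4*1 = 4/M + 4 = 4 + 4/M)
T = 89/3 (T = (-3 + 6)*(3*3) + (4 + 4/(-3)) = 3*9 + (4 + 4*(-⅓)) = 27 + (4 - 4/3) = 27 + 8/3 = 89/3 ≈ 29.667)
T*b = (89/3)*(-46) = -4094/3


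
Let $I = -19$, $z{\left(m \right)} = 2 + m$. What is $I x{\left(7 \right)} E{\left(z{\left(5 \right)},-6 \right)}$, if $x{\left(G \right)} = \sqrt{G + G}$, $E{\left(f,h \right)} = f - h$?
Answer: $- 247 \sqrt{14} \approx -924.19$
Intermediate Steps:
$x{\left(G \right)} = \sqrt{2} \sqrt{G}$ ($x{\left(G \right)} = \sqrt{2 G} = \sqrt{2} \sqrt{G}$)
$I x{\left(7 \right)} E{\left(z{\left(5 \right)},-6 \right)} = - 19 \sqrt{2} \sqrt{7} \left(\left(2 + 5\right) - -6\right) = - 19 \sqrt{14} \left(7 + 6\right) = - 19 \sqrt{14} \cdot 13 = - 247 \sqrt{14}$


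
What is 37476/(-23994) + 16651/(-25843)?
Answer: -1767463/801133 ≈ -2.2062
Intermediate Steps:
37476/(-23994) + 16651/(-25843) = 37476*(-1/23994) + 16651*(-1/25843) = -2082/1333 - 16651/25843 = -1767463/801133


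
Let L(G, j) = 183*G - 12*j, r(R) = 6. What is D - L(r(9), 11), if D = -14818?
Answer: -15784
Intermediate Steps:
L(G, j) = -12*j + 183*G
D - L(r(9), 11) = -14818 - (-12*11 + 183*6) = -14818 - (-132 + 1098) = -14818 - 1*966 = -14818 - 966 = -15784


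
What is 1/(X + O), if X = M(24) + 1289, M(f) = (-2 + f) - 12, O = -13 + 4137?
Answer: 1/5423 ≈ 0.00018440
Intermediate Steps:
O = 4124
M(f) = -14 + f
X = 1299 (X = (-14 + 24) + 1289 = 10 + 1289 = 1299)
1/(X + O) = 1/(1299 + 4124) = 1/5423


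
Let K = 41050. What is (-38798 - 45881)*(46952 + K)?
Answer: -7451921358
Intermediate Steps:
(-38798 - 45881)*(46952 + K) = (-38798 - 45881)*(46952 + 41050) = -84679*88002 = -7451921358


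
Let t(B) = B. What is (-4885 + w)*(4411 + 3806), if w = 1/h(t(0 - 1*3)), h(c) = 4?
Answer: -160551963/4 ≈ -4.0138e+7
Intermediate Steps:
w = 1/4 ≈ 0.25000
(-4885 + w)*(4411 + 3806) = (-4885 + 1/4)*(4411 + 3806) = -19539/4*8217 = -160551963/4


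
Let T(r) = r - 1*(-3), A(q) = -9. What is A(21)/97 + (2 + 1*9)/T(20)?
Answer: 860/2231 ≈ 0.38548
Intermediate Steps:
T(r) = 3 + r (T(r) = r + 3 = 3 + r)
A(21)/97 + (2 + 1*9)/T(20) = -9/97 + (2 + 1*9)/(3 + 20) = -9*1/97 + (2 + 9)/23 = -9/97 + 11*(1/23) = -9/97 + 11/23 = 860/2231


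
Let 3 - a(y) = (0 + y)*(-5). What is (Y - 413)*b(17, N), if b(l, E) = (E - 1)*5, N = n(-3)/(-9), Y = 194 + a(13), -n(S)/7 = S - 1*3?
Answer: 12835/3 ≈ 4278.3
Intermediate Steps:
a(y) = 3 + 5*y (a(y) = 3 - (0 + y)*(-5) = 3 - y*(-5) = 3 - (-5)*y = 3 + 5*y)
n(S) = 21 - 7*S (n(S) = -7*(S - 1*3) = -7*(S - 3) = -7*(-3 + S) = 21 - 7*S)
Y = 262 (Y = 194 + (3 + 5*13) = 194 + (3 + 65) = 194 + 68 = 262)
N = -14/3 (N = (21 - 7*(-3))/(-9) = (21 + 21)*(-⅑) = 42*(-⅑) = -14/3 ≈ -4.6667)
b(l, E) = -5 + 5*E (b(l, E) = (-1 + E)*5 = -5 + 5*E)
(Y - 413)*b(17, N) = (262 - 413)*(-5 + 5*(-14/3)) = -151*(-5 - 70/3) = -151*(-85/3) = 12835/3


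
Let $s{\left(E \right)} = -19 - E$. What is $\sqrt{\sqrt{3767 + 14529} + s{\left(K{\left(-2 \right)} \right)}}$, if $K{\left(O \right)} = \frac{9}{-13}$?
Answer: $\frac{\sqrt{-3094 + 338 \sqrt{4574}}}{13} \approx 10.815$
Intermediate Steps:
$K{\left(O \right)} = - \frac{9}{13}$ ($K{\left(O \right)} = 9 \left(- \frac{1}{13}\right) = - \frac{9}{13}$)
$\sqrt{\sqrt{3767 + 14529} + s{\left(K{\left(-2 \right)} \right)}} = \sqrt{\sqrt{3767 + 14529} - \frac{238}{13}} = \sqrt{\sqrt{18296} + \left(-19 + \frac{9}{13}\right)} = \sqrt{2 \sqrt{4574} - \frac{238}{13}} = \sqrt{- \frac{238}{13} + 2 \sqrt{4574}}$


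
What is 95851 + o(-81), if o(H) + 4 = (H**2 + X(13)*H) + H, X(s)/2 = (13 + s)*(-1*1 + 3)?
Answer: 93903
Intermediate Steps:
X(s) = 52 + 4*s (X(s) = 2*((13 + s)*(-1*1 + 3)) = 2*((13 + s)*(-1 + 3)) = 2*((13 + s)*2) = 2*(26 + 2*s) = 52 + 4*s)
o(H) = -4 + H**2 + 105*H (o(H) = -4 + ((H**2 + (52 + 4*13)*H) + H) = -4 + ((H**2 + (52 + 52)*H) + H) = -4 + ((H**2 + 104*H) + H) = -4 + (H**2 + 105*H) = -4 + H**2 + 105*H)
95851 + o(-81) = 95851 + (-4 + (-81)**2 + 105*(-81)) = 95851 + (-4 + 6561 - 8505) = 95851 - 1948 = 93903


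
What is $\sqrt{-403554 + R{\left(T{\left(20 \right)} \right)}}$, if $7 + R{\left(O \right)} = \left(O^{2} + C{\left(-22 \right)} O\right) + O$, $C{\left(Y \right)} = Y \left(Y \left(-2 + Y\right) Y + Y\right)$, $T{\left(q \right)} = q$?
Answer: $\sqrt{4717579} \approx 2172.0$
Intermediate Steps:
$C{\left(Y \right)} = Y \left(Y + Y^{2} \left(-2 + Y\right)\right)$ ($C{\left(Y \right)} = Y \left(Y^{2} \left(-2 + Y\right) + Y\right) = Y \left(Y + Y^{2} \left(-2 + Y\right)\right)$)
$R{\left(O \right)} = -7 + O^{2} + 256037 O$ ($R{\left(O \right)} = -7 + \left(\left(O^{2} + \left(-22\right)^{2} \left(1 + \left(-22\right)^{2} - -44\right) O\right) + O\right) = -7 + \left(\left(O^{2} + 484 \left(1 + 484 + 44\right) O\right) + O\right) = -7 + \left(\left(O^{2} + 484 \cdot 529 O\right) + O\right) = -7 + \left(\left(O^{2} + 256036 O\right) + O\right) = -7 + \left(O^{2} + 256037 O\right) = -7 + O^{2} + 256037 O$)
$\sqrt{-403554 + R{\left(T{\left(20 \right)} \right)}} = \sqrt{-403554 + \left(-7 + 20^{2} + 256037 \cdot 20\right)} = \sqrt{-403554 + \left(-7 + 400 + 5120740\right)} = \sqrt{-403554 + 5121133} = \sqrt{4717579}$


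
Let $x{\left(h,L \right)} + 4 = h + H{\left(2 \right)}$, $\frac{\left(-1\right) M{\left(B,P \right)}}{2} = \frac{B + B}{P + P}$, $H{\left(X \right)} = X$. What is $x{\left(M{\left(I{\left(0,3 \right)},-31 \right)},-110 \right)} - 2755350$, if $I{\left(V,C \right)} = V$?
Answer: $-2755352$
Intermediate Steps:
$M{\left(B,P \right)} = - \frac{2 B}{P}$ ($M{\left(B,P \right)} = - 2 \frac{B + B}{P + P} = - 2 \frac{2 B}{2 P} = - 2 \cdot 2 B \frac{1}{2 P} = - 2 \frac{B}{P} = - \frac{2 B}{P}$)
$x{\left(h,L \right)} = -2 + h$ ($x{\left(h,L \right)} = -4 + \left(h + 2\right) = -4 + \left(2 + h\right) = -2 + h$)
$x{\left(M{\left(I{\left(0,3 \right)},-31 \right)},-110 \right)} - 2755350 = \left(-2 - \frac{0}{-31}\right) - 2755350 = \left(-2 - 0 \left(- \frac{1}{31}\right)\right) - 2755350 = \left(-2 + 0\right) - 2755350 = -2 - 2755350 = -2755352$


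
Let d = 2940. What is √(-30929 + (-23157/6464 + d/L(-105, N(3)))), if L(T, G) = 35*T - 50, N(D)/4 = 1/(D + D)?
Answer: I*√11208887942556665/601960 ≈ 175.88*I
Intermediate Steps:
N(D) = 2/D (N(D) = 4/(D + D) = 4/((2*D)) = 4*(1/(2*D)) = 2/D)
L(T, G) = -50 + 35*T
√(-30929 + (-23157/6464 + d/L(-105, N(3)))) = √(-30929 + (-23157/6464 + 2940/(-50 + 35*(-105)))) = √(-30929 + (-23157*1/6464 + 2940/(-50 - 3675))) = √(-30929 + (-23157/6464 + 2940/(-3725))) = √(-30929 + (-23157/6464 + 2940*(-1/3725))) = √(-30929 + (-23157/6464 - 588/745)) = √(-30929 - 21052797/4815680) = √(-148965219517/4815680) = I*√11208887942556665/601960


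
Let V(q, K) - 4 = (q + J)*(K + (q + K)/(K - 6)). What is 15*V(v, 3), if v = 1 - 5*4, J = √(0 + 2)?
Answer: -2315 + 125*√2 ≈ -2138.2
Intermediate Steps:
J = √2 ≈ 1.4142
v = -19 (v = 1 - 20 = -19)
V(q, K) = 4 + (K + (K + q)/(-6 + K))*(q + √2) (V(q, K) = 4 + (q + √2)*(K + (q + K)/(K - 6)) = 4 + (q + √2)*(K + (K + q)/(-6 + K)) = 4 + (K + (K + q)/(-6 + K))*(q + √2))
15*V(v, 3) = 15*((-24 + (-19)² + 4*3 - 19*√2 - 19*3² + √2*3² - 5*3*(-19) - 5*3*√2)/(-6 + 3)) = 15*((-24 + 361 + 12 - 19*√2 - 19*9 + √2*9 + 285 - 15*√2)/(-3)) = 15*(-(-24 + 361 + 12 - 19*√2 - 171 + 9*√2 + 285 - 15*√2)/3) = 15*(-(463 - 25*√2)/3) = 15*(-463/3 + 25*√2/3) = -2315 + 125*√2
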